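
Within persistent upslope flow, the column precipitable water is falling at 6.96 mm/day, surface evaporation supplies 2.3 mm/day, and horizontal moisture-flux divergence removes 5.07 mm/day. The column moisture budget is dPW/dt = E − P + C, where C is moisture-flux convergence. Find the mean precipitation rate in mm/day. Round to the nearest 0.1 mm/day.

P ≈ 4.2 mm/day

dPW/dt = -6.96 mm/day.
P = E + C − dPW/dt = 2.3 + (-5.07) − (-6.96) = 4.2 mm/day.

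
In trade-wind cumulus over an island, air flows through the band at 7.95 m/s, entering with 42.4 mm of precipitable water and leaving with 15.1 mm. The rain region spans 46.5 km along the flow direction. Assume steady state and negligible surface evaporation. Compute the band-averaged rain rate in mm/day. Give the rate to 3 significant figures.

Column moisture flux per unit crosswind length is F = V × PW.
Inflow: F_in = 7.95 × 42.4 = 337.08 mm·m/s
Outflow: F_out = 7.95 × 15.1 = 120.045 mm·m/s
Steady-state rate R = (F_in − F_out)/L = (337.08 − 120.045) / 46500 m = 4.667e-03 mm/s.
R = 4.667e-03 × 3600 × 24 = 403 mm/day.

R ≈ 403 mm/day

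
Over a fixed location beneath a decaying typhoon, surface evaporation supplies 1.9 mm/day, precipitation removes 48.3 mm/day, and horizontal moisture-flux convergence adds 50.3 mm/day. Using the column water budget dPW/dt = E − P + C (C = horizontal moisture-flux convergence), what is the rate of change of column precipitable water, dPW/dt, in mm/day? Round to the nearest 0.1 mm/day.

dPW/dt = E − P + C = 1.9 − 48.3 + (50.3) = 3.9 mm/day.

dPW/dt ≈ 3.9 mm/day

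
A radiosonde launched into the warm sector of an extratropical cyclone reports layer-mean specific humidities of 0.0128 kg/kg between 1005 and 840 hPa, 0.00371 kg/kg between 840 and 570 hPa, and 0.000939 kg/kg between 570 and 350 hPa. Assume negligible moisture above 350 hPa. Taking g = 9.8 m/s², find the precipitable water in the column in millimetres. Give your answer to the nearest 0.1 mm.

Precipitable water is the column-integrated vapour mass per unit area: PW = (1/g) Σ q̄ Δp, with q in kg/kg and Δp in Pa (1 kg/m² of water = 1 mm).
Layer 1005–840 hPa: Δp = 165 hPa = 16500 Pa, q̄ = 0.0128 kg/kg → 0.0128 × 16500 / 9.8 = 21.55 mm
Layer 840–570 hPa: Δp = 270 hPa = 27000 Pa, q̄ = 0.00371 kg/kg → 0.00371 × 27000 / 9.8 = 10.22 mm
Layer 570–350 hPa: Δp = 220 hPa = 22000 Pa, q̄ = 0.000939 kg/kg → 0.000939 × 22000 / 9.8 = 2.11 mm
PW = 21.55 + 10.22 + 2.11 = 33.88 ≈ 33.9 mm.

PW ≈ 33.9 mm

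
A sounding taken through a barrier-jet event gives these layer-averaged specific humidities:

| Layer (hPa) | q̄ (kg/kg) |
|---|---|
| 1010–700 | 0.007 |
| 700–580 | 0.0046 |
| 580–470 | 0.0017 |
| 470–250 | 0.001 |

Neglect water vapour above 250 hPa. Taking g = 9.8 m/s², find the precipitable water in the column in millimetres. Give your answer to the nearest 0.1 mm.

Precipitable water is the column-integrated vapour mass per unit area: PW = (1/g) Σ q̄ Δp, with q in kg/kg and Δp in Pa (1 kg/m² of water = 1 mm).
Layer 1010–700 hPa: Δp = 310 hPa = 31000 Pa, q̄ = 0.007 kg/kg → 0.007 × 31000 / 9.8 = 22.14 mm
Layer 700–580 hPa: Δp = 120 hPa = 12000 Pa, q̄ = 0.0046 kg/kg → 0.0046 × 12000 / 9.8 = 5.63 mm
Layer 580–470 hPa: Δp = 110 hPa = 11000 Pa, q̄ = 0.0017 kg/kg → 0.0017 × 11000 / 9.8 = 1.91 mm
Layer 470–250 hPa: Δp = 220 hPa = 22000 Pa, q̄ = 0.001 kg/kg → 0.001 × 22000 / 9.8 = 2.24 mm
PW = 22.14 + 5.63 + 1.91 + 2.24 = 31.92 ≈ 31.9 mm.

PW ≈ 31.9 mm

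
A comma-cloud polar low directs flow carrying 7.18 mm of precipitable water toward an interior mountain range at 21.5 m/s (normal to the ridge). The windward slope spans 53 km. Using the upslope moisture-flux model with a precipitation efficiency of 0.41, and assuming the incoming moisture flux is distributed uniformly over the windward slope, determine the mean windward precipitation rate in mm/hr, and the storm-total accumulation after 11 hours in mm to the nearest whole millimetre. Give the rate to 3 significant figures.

Incoming column moisture flux per unit ridge length: F = V × PW = 21.5 × 7.18 = 154.37 mm·m/s.
Spread over the 53 km slope with efficiency ε = 0.41: R = ε·F/W = 0.41 × 154.37 / 53000 m = 1.194e-03 mm/s.
R = 1.194e-03 × 3600 = 4.30 mm/hr.
Over 11 h: total = 4.30 × 11 = 47.3 ≈ 47 mm.

R ≈ 4.30 mm/hr; total ≈ 47 mm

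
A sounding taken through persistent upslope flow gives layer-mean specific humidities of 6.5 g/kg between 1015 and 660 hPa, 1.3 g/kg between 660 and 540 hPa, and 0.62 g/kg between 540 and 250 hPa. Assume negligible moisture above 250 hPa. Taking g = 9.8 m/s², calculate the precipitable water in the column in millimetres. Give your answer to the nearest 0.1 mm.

PW ≈ 27.0 mm

Precipitable water is the column-integrated vapour mass per unit area: PW = (1/g) Σ q̄ Δp, with q in kg/kg and Δp in Pa (1 kg/m² of water = 1 mm).
Layer 1015–660 hPa: Δp = 355 hPa = 35500 Pa, q̄ = 0.0065 kg/kg → 0.0065 × 35500 / 9.8 = 23.55 mm
Layer 660–540 hPa: Δp = 120 hPa = 12000 Pa, q̄ = 0.0013 kg/kg → 0.0013 × 12000 / 9.8 = 1.59 mm
Layer 540–250 hPa: Δp = 290 hPa = 29000 Pa, q̄ = 0.00062 kg/kg → 0.00062 × 29000 / 9.8 = 1.83 mm
PW = 23.55 + 1.59 + 1.83 = 26.97 ≈ 27.0 mm.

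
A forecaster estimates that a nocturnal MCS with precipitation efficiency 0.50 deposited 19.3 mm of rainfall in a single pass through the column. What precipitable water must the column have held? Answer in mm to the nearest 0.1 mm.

PW = rainfall / ε = 19.3 / 0.50 = 38.6 mm.

PW ≈ 38.6 mm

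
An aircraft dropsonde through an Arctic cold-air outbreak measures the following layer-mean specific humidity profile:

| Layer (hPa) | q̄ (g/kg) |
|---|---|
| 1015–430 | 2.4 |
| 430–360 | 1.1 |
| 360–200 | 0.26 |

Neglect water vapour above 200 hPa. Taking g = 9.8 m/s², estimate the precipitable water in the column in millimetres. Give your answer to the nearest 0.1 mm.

PW ≈ 15.5 mm

Precipitable water is the column-integrated vapour mass per unit area: PW = (1/g) Σ q̄ Δp, with q in kg/kg and Δp in Pa (1 kg/m² of water = 1 mm).
Layer 1015–430 hPa: Δp = 585 hPa = 58500 Pa, q̄ = 0.0024 kg/kg → 0.0024 × 58500 / 9.8 = 14.33 mm
Layer 430–360 hPa: Δp = 70 hPa = 7000 Pa, q̄ = 0.0011 kg/kg → 0.0011 × 7000 / 9.8 = 0.79 mm
Layer 360–200 hPa: Δp = 160 hPa = 16000 Pa, q̄ = 0.00026 kg/kg → 0.00026 × 16000 / 9.8 = 0.42 mm
PW = 14.33 + 0.79 + 0.42 = 15.54 ≈ 15.5 mm.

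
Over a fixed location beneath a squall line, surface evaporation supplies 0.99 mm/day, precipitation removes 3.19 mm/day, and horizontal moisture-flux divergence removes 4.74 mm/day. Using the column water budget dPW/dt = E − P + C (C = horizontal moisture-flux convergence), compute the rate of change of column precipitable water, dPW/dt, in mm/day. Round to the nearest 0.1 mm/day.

dPW/dt ≈ -6.9 mm/day

dPW/dt = E − P + C = 0.99 − 3.19 + (-4.74) = -6.9 mm/day.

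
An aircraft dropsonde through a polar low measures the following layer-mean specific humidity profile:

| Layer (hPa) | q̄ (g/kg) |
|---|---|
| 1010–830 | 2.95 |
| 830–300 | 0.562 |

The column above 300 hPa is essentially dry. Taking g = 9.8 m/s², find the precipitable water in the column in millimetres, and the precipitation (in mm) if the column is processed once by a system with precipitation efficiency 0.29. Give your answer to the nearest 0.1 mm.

PW ≈ 8.5 mm; precipitation ≈ 2.5 mm

Precipitable water is the column-integrated vapour mass per unit area: PW = (1/g) Σ q̄ Δp, with q in kg/kg and Δp in Pa (1 kg/m² of water = 1 mm).
Layer 1010–830 hPa: Δp = 180 hPa = 18000 Pa, q̄ = 0.00295 kg/kg → 0.00295 × 18000 / 9.8 = 5.42 mm
Layer 830–300 hPa: Δp = 530 hPa = 53000 Pa, q̄ = 0.000562 kg/kg → 0.000562 × 53000 / 9.8 = 3.04 mm
PW = 5.42 + 3.04 = 8.46 ≈ 8.5 mm.
Precipitation = ε × PW = 0.29 × 8.5 = 2.5 mm.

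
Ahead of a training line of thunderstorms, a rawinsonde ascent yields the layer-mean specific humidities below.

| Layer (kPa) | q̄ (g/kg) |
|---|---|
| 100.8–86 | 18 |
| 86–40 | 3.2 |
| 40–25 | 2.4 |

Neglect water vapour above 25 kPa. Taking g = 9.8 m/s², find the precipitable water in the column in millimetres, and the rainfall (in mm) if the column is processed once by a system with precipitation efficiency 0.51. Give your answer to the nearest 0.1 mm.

PW ≈ 45.9 mm; rainfall ≈ 23.4 mm

Precipitable water is the column-integrated vapour mass per unit area: PW = (1/g) Σ q̄ Δp, with q in kg/kg and Δp in Pa (1 kg/m² of water = 1 mm).
Layer 100.8–86 kPa: Δp = 148 hPa = 14800 Pa, q̄ = 0.018 kg/kg → 0.018 × 14800 / 9.8 = 27.18 mm
Layer 86–40 kPa: Δp = 460 hPa = 46000 Pa, q̄ = 0.0032 kg/kg → 0.0032 × 46000 / 9.8 = 15.02 mm
Layer 40–25 kPa: Δp = 150 hPa = 15000 Pa, q̄ = 0.0024 kg/kg → 0.0024 × 15000 / 9.8 = 3.67 mm
PW = 27.18 + 15.02 + 3.67 = 45.87 ≈ 45.9 mm.
Rainfall = ε × PW = 0.51 × 45.9 = 23.4 mm.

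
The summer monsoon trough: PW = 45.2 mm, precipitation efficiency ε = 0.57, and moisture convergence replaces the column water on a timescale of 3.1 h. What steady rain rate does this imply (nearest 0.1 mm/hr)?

R ≈ 8.3 mm/hr

Each overturning extracts ε × PW = 0.57 × 45.2 = 25.764 mm.
Rate = ε·PW / τ = 25.764 / 3.1 h = 8.3 mm/hr.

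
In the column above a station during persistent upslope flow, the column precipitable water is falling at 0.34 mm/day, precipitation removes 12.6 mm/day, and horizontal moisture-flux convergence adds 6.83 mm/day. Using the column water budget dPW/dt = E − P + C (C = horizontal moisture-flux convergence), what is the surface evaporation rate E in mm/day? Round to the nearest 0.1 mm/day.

dPW/dt = -0.34 mm/day.
E = dPW/dt + P − C = (-0.34) + 12.6 − (6.83) = 5.4 mm/day.

E ≈ 5.4 mm/day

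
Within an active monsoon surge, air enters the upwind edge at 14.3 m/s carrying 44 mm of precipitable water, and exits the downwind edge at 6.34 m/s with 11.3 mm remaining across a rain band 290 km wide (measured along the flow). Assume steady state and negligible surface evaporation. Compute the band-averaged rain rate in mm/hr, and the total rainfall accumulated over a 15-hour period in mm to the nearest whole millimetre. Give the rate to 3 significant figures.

R ≈ 6.92 mm/hr; total ≈ 104 mm

Column moisture flux per unit crosswind length is F = V × PW.
Inflow: F_in = 14.3 × 44 = 629.2 mm·m/s
Outflow: F_out = 6.34 × 11.3 = 71.642 mm·m/s
Steady-state rate R = (F_in − F_out)/L = (629.2 − 71.642) / 290000 m = 1.923e-03 mm/s.
R = 1.923e-03 × 3600 = 6.92 mm/hr.
Over 15 h: total = 6.92 × 15 = 103.8 ≈ 104 mm.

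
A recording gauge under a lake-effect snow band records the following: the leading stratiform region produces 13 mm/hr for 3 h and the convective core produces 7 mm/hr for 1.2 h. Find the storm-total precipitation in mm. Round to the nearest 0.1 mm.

Total = Σ Rᵢ Δtᵢ = 13 × 3 + 7 × 1.2
      = 39 + 8.4 = 47.4 mm.

total ≈ 47.4 mm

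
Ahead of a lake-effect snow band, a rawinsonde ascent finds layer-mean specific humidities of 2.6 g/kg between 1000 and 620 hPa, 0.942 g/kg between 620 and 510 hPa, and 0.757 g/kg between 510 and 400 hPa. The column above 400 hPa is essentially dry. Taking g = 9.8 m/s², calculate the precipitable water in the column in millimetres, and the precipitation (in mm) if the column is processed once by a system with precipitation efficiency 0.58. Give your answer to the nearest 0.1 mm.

Precipitable water is the column-integrated vapour mass per unit area: PW = (1/g) Σ q̄ Δp, with q in kg/kg and Δp in Pa (1 kg/m² of water = 1 mm).
Layer 1000–620 hPa: Δp = 380 hPa = 38000 Pa, q̄ = 0.0026 kg/kg → 0.0026 × 38000 / 9.8 = 10.08 mm
Layer 620–510 hPa: Δp = 110 hPa = 11000 Pa, q̄ = 0.000942 kg/kg → 0.000942 × 11000 / 9.8 = 1.06 mm
Layer 510–400 hPa: Δp = 110 hPa = 11000 Pa, q̄ = 0.000757 kg/kg → 0.000757 × 11000 / 9.8 = 0.85 mm
PW = 10.08 + 1.06 + 0.85 = 11.99 ≈ 12.0 mm.
Precipitation = ε × PW = 0.58 × 12.0 = 7.0 mm.

PW ≈ 12.0 mm; precipitation ≈ 7.0 mm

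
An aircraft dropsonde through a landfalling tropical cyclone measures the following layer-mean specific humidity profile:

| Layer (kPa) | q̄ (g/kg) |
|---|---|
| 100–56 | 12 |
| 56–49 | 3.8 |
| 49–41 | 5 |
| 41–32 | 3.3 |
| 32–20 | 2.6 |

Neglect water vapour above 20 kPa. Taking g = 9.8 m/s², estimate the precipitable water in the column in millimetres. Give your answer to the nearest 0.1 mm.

PW ≈ 66.9 mm

Precipitable water is the column-integrated vapour mass per unit area: PW = (1/g) Σ q̄ Δp, with q in kg/kg and Δp in Pa (1 kg/m² of water = 1 mm).
Layer 100–56 kPa: Δp = 440 hPa = 44000 Pa, q̄ = 0.012 kg/kg → 0.012 × 44000 / 9.8 = 53.88 mm
Layer 56–49 kPa: Δp = 70 hPa = 7000 Pa, q̄ = 0.0038 kg/kg → 0.0038 × 7000 / 9.8 = 2.71 mm
Layer 49–41 kPa: Δp = 80 hPa = 8000 Pa, q̄ = 0.005 kg/kg → 0.005 × 8000 / 9.8 = 4.08 mm
Layer 41–32 kPa: Δp = 90 hPa = 9000 Pa, q̄ = 0.0033 kg/kg → 0.0033 × 9000 / 9.8 = 3.03 mm
Layer 32–20 kPa: Δp = 120 hPa = 12000 Pa, q̄ = 0.0026 kg/kg → 0.0026 × 12000 / 9.8 = 3.18 mm
PW = 53.88 + 2.71 + 4.08 + 3.03 + 3.18 = 66.88 ≈ 66.9 mm.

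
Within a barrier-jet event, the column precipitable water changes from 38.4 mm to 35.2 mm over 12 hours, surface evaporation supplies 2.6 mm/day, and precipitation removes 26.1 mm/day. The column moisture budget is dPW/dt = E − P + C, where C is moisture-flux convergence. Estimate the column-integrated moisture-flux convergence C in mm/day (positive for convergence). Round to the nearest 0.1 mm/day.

C ≈ 17.1 mm/day

dPW/dt = (35.2 − 38.4) mm / (12/24 day) = -6.400 mm/day.
C = dPW/dt − E + P = (-6.400) − 2.6 + 26.1 = 17.1 mm/day.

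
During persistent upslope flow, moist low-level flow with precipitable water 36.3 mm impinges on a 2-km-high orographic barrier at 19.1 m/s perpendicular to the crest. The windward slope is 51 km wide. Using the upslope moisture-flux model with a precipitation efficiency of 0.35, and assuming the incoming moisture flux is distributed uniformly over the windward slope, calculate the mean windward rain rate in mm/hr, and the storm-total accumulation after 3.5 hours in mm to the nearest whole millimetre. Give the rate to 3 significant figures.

Incoming column moisture flux per unit ridge length: F = V × PW = 19.1 × 36.3 = 693.33 mm·m/s.
Spread over the 51 km slope with efficiency ε = 0.35: R = ε·F/W = 0.35 × 693.33 / 51000 m = 4.758e-03 mm/s.
R = 4.758e-03 × 3600 = 17.1 mm/hr.
Over 3.5 h: total = 17.1 × 3.5 = 59.85 ≈ 60 mm.

R ≈ 17.1 mm/hr; total ≈ 60 mm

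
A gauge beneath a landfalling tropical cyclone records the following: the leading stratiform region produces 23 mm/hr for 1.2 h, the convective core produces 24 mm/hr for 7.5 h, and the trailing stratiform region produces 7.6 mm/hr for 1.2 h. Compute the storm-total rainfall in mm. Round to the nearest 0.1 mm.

Total = Σ Rᵢ Δtᵢ = 23 × 1.2 + 24 × 7.5 + 7.6 × 1.2
      = 27.6 + 180 + 9.12 = 216.7 mm.

total ≈ 216.7 mm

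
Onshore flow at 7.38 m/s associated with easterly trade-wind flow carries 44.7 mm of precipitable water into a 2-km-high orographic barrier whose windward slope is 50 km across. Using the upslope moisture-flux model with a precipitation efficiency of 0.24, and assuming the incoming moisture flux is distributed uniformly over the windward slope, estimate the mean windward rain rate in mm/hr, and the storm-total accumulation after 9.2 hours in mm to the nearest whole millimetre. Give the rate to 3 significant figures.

R ≈ 5.70 mm/hr; total ≈ 52 mm

Incoming column moisture flux per unit ridge length: F = V × PW = 7.38 × 44.7 = 329.886 mm·m/s.
Spread over the 50 km slope with efficiency ε = 0.24: R = ε·F/W = 0.24 × 329.886 / 50000 m = 1.583e-03 mm/s.
R = 1.583e-03 × 3600 = 5.70 mm/hr.
Over 9.2 h: total = 5.70 × 9.2 = 52.44 ≈ 52 mm.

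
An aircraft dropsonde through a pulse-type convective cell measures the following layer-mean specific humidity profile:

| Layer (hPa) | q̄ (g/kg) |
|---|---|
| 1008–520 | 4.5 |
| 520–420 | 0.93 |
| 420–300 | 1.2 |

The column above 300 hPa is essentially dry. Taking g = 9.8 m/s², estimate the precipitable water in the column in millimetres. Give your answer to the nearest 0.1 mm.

Precipitable water is the column-integrated vapour mass per unit area: PW = (1/g) Σ q̄ Δp, with q in kg/kg and Δp in Pa (1 kg/m² of water = 1 mm).
Layer 1008–520 hPa: Δp = 488 hPa = 48800 Pa, q̄ = 0.0045 kg/kg → 0.0045 × 48800 / 9.8 = 22.41 mm
Layer 520–420 hPa: Δp = 100 hPa = 10000 Pa, q̄ = 0.00093 kg/kg → 0.00093 × 10000 / 9.8 = 0.95 mm
Layer 420–300 hPa: Δp = 120 hPa = 12000 Pa, q̄ = 0.0012 kg/kg → 0.0012 × 12000 / 9.8 = 1.47 mm
PW = 22.41 + 0.95 + 1.47 = 24.83 ≈ 24.8 mm.

PW ≈ 24.8 mm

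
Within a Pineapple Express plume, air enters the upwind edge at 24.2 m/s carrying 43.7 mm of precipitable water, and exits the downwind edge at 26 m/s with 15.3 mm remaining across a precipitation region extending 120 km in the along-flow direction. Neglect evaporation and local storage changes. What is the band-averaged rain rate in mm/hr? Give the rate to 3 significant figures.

Column moisture flux per unit crosswind length is F = V × PW.
Inflow: F_in = 24.2 × 43.7 = 1057.54 mm·m/s
Outflow: F_out = 26 × 15.3 = 397.8 mm·m/s
Steady-state rate R = (F_in − F_out)/L = (1057.54 − 397.8) / 120000 m = 5.498e-03 mm/s.
R = 5.498e-03 × 3600 = 19.8 mm/hr.

R ≈ 19.8 mm/hr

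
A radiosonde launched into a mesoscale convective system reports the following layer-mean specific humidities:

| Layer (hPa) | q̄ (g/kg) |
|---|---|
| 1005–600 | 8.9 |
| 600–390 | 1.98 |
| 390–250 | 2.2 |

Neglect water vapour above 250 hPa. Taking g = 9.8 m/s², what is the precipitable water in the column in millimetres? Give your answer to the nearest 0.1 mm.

Precipitable water is the column-integrated vapour mass per unit area: PW = (1/g) Σ q̄ Δp, with q in kg/kg and Δp in Pa (1 kg/m² of water = 1 mm).
Layer 1005–600 hPa: Δp = 405 hPa = 40500 Pa, q̄ = 0.0089 kg/kg → 0.0089 × 40500 / 9.8 = 36.78 mm
Layer 600–390 hPa: Δp = 210 hPa = 21000 Pa, q̄ = 0.00198 kg/kg → 0.00198 × 21000 / 9.8 = 4.24 mm
Layer 390–250 hPa: Δp = 140 hPa = 14000 Pa, q̄ = 0.0022 kg/kg → 0.0022 × 14000 / 9.8 = 3.14 mm
PW = 36.78 + 4.24 + 3.14 = 44.16 ≈ 44.2 mm.

PW ≈ 44.2 mm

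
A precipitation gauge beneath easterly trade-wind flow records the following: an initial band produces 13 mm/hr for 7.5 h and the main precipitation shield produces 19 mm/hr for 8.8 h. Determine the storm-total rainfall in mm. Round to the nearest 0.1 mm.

total ≈ 264.7 mm

Total = Σ Rᵢ Δtᵢ = 13 × 7.5 + 19 × 8.8
      = 97.5 + 167.2 = 264.7 mm.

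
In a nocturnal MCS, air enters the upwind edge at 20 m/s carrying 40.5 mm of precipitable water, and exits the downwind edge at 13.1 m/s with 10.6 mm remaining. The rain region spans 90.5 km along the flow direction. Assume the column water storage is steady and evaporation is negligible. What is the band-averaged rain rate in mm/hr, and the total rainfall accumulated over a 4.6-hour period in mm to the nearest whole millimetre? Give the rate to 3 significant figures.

Column moisture flux per unit crosswind length is F = V × PW.
Inflow: F_in = 20 × 40.5 = 810 mm·m/s
Outflow: F_out = 13.1 × 10.6 = 138.86 mm·m/s
Steady-state rate R = (F_in − F_out)/L = (810 − 138.86) / 90500 m = 7.416e-03 mm/s.
R = 7.416e-03 × 3600 = 26.7 mm/hr.
Over 4.6 h: total = 26.7 × 4.6 = 122.82 ≈ 123 mm.

R ≈ 26.7 mm/hr; total ≈ 123 mm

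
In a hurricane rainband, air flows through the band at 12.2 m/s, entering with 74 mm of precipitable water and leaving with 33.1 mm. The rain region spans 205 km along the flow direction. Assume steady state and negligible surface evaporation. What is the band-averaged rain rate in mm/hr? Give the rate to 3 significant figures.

R ≈ 8.76 mm/hr

Column moisture flux per unit crosswind length is F = V × PW.
Inflow: F_in = 12.2 × 74 = 902.8 mm·m/s
Outflow: F_out = 12.2 × 33.1 = 403.82 mm·m/s
Steady-state rate R = (F_in − F_out)/L = (902.8 − 403.82) / 205000 m = 2.434e-03 mm/s.
R = 2.434e-03 × 3600 = 8.76 mm/hr.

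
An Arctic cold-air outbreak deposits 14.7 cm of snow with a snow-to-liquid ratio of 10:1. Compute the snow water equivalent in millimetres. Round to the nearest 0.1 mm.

SWE = snow depth / ratio = 14.7 cm / 10 = 1.470 cm = 14.7 mm.

SWE ≈ 14.7 mm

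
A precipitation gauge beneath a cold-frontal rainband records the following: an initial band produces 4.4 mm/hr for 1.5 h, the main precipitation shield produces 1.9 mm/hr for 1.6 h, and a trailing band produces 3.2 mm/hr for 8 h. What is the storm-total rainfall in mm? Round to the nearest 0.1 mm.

Total = Σ Rᵢ Δtᵢ = 4.4 × 1.5 + 1.9 × 1.6 + 3.2 × 8
      = 6.6 + 3.04 + 25.6 = 35.2 mm.

total ≈ 35.2 mm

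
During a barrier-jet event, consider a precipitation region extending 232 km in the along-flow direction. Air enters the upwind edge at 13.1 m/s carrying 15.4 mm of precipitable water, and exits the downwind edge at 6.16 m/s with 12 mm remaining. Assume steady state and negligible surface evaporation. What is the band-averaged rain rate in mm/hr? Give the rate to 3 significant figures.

R ≈ 1.98 mm/hr

Column moisture flux per unit crosswind length is F = V × PW.
Inflow: F_in = 13.1 × 15.4 = 201.74 mm·m/s
Outflow: F_out = 6.16 × 12 = 73.92 mm·m/s
Steady-state rate R = (F_in − F_out)/L = (201.74 − 73.92) / 232000 m = 5.509e-04 mm/s.
R = 5.509e-04 × 3600 = 1.98 mm/hr.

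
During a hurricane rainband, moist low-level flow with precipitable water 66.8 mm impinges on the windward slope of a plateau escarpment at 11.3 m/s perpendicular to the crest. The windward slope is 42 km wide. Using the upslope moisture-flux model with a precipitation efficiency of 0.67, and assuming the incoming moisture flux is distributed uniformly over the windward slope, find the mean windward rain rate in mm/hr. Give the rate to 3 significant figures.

R ≈ 43.3 mm/hr

Incoming column moisture flux per unit ridge length: F = V × PW = 11.3 × 66.8 = 754.84 mm·m/s.
Spread over the 42 km slope with efficiency ε = 0.67: R = ε·F/W = 0.67 × 754.84 / 42000 m = 1.204e-02 mm/s.
R = 1.204e-02 × 3600 = 43.3 mm/hr.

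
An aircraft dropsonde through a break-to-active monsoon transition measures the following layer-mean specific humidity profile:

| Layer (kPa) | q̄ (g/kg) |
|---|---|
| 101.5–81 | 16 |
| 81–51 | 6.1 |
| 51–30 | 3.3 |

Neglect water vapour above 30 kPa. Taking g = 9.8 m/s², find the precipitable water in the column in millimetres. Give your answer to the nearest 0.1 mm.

PW ≈ 59.2 mm

Precipitable water is the column-integrated vapour mass per unit area: PW = (1/g) Σ q̄ Δp, with q in kg/kg and Δp in Pa (1 kg/m² of water = 1 mm).
Layer 101.5–81 kPa: Δp = 205 hPa = 20500 Pa, q̄ = 0.016 kg/kg → 0.016 × 20500 / 9.8 = 33.47 mm
Layer 81–51 kPa: Δp = 300 hPa = 30000 Pa, q̄ = 0.0061 kg/kg → 0.0061 × 30000 / 9.8 = 18.67 mm
Layer 51–30 kPa: Δp = 210 hPa = 21000 Pa, q̄ = 0.0033 kg/kg → 0.0033 × 21000 / 9.8 = 7.07 mm
PW = 33.47 + 18.67 + 7.07 = 59.21 ≈ 59.2 mm.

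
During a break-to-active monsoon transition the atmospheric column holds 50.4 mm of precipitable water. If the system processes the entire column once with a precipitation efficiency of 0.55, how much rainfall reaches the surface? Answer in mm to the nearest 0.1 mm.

Rainfall = ε × PW = 0.55 × 50.4 = 27.7 mm.

rainfall ≈ 27.7 mm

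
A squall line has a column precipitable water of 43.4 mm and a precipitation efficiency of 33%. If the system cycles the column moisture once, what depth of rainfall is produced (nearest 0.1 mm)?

Rainfall = ε × PW = 0.33 × 43.4 = 14.3 mm.

rainfall ≈ 14.3 mm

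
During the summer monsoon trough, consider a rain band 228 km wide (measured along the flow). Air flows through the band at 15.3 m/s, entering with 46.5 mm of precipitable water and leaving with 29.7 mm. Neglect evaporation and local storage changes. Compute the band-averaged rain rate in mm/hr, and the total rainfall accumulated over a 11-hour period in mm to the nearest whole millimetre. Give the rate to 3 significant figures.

R ≈ 4.06 mm/hr; total ≈ 45 mm

Column moisture flux per unit crosswind length is F = V × PW.
Inflow: F_in = 15.3 × 46.5 = 711.45 mm·m/s
Outflow: F_out = 15.3 × 29.7 = 454.41 mm·m/s
Steady-state rate R = (F_in − F_out)/L = (711.45 − 454.41) / 228000 m = 1.127e-03 mm/s.
R = 1.127e-03 × 3600 = 4.06 mm/hr.
Over 11 h: total = 4.06 × 11 = 44.66 ≈ 45 mm.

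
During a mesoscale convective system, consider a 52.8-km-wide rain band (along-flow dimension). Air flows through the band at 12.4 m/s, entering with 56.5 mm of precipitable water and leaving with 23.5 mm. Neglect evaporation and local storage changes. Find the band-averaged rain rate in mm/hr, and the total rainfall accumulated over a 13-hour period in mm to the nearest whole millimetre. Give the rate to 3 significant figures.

R ≈ 27.9 mm/hr; total ≈ 363 mm

Column moisture flux per unit crosswind length is F = V × PW.
Inflow: F_in = 12.4 × 56.5 = 700.6 mm·m/s
Outflow: F_out = 12.4 × 23.5 = 291.4 mm·m/s
Steady-state rate R = (F_in − F_out)/L = (700.6 − 291.4) / 52800 m = 7.750e-03 mm/s.
R = 7.750e-03 × 3600 = 27.9 mm/hr.
Over 13 h: total = 27.9 × 13 = 362.7 ≈ 363 mm.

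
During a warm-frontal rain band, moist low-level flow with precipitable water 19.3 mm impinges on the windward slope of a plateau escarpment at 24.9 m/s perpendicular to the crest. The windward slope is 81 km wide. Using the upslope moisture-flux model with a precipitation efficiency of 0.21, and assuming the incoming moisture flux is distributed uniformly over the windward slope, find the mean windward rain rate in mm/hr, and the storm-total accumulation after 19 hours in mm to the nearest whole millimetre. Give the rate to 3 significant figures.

R ≈ 4.49 mm/hr; total ≈ 85 mm

Incoming column moisture flux per unit ridge length: F = V × PW = 24.9 × 19.3 = 480.57 mm·m/s.
Spread over the 81 km slope with efficiency ε = 0.21: R = ε·F/W = 0.21 × 480.57 / 81000 m = 1.246e-03 mm/s.
R = 1.246e-03 × 3600 = 4.49 mm/hr.
Over 19 h: total = 4.49 × 19 = 85.31 ≈ 85 mm.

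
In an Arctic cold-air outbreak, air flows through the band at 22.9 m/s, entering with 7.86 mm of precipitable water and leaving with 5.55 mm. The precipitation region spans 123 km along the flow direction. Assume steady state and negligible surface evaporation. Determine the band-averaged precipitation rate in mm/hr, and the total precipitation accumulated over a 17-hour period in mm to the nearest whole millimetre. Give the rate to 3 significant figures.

Column moisture flux per unit crosswind length is F = V × PW.
Inflow: F_in = 22.9 × 7.86 = 179.994 mm·m/s
Outflow: F_out = 22.9 × 5.55 = 127.095 mm·m/s
Steady-state rate R = (F_in − F_out)/L = (179.994 − 127.095) / 123000 m = 4.301e-04 mm/s.
R = 4.301e-04 × 3600 = 1.55 mm/hr.
Over 17 h: total = 1.55 × 17 = 26.35 ≈ 26 mm.

R ≈ 1.55 mm/hr; total ≈ 26 mm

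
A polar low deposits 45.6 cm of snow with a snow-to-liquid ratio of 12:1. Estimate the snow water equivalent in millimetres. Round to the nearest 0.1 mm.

SWE ≈ 38.0 mm

SWE = snow depth / ratio = 45.6 cm / 12 = 3.800 cm = 38.0 mm.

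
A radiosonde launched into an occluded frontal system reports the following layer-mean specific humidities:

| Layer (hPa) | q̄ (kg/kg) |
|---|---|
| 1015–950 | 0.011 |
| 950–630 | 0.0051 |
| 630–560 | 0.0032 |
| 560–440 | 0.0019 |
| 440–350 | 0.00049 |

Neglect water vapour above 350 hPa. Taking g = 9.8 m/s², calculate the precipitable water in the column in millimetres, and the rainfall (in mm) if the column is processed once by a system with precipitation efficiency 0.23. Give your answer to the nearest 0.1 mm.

Precipitable water is the column-integrated vapour mass per unit area: PW = (1/g) Σ q̄ Δp, with q in kg/kg and Δp in Pa (1 kg/m² of water = 1 mm).
Layer 1015–950 hPa: Δp = 65 hPa = 6500 Pa, q̄ = 0.011 kg/kg → 0.011 × 6500 / 9.8 = 7.30 mm
Layer 950–630 hPa: Δp = 320 hPa = 32000 Pa, q̄ = 0.0051 kg/kg → 0.0051 × 32000 / 9.8 = 16.65 mm
Layer 630–560 hPa: Δp = 70 hPa = 7000 Pa, q̄ = 0.0032 kg/kg → 0.0032 × 7000 / 9.8 = 2.29 mm
Layer 560–440 hPa: Δp = 120 hPa = 12000 Pa, q̄ = 0.0019 kg/kg → 0.0019 × 12000 / 9.8 = 2.33 mm
Layer 440–350 hPa: Δp = 90 hPa = 9000 Pa, q̄ = 0.00049 kg/kg → 0.00049 × 9000 / 9.8 = 0.45 mm
PW = 7.30 + 16.65 + 2.29 + 2.33 + 0.45 = 29.02 ≈ 29.0 mm.
Rainfall = ε × PW = 0.23 × 29.0 = 6.7 mm.

PW ≈ 29.0 mm; rainfall ≈ 6.7 mm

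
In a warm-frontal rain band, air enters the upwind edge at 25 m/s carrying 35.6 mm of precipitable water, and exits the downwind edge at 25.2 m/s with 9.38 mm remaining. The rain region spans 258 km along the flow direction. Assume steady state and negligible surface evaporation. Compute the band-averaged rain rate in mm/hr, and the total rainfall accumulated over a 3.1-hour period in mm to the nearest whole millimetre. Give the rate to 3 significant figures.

R ≈ 9.12 mm/hr; total ≈ 28 mm

Column moisture flux per unit crosswind length is F = V × PW.
Inflow: F_in = 25 × 35.6 = 890 mm·m/s
Outflow: F_out = 25.2 × 9.38 = 236.376 mm·m/s
Steady-state rate R = (F_in − F_out)/L = (890 − 236.376) / 258000 m = 2.533e-03 mm/s.
R = 2.533e-03 × 3600 = 9.12 mm/hr.
Over 3.1 h: total = 9.12 × 3.1 = 28.272 ≈ 28 mm.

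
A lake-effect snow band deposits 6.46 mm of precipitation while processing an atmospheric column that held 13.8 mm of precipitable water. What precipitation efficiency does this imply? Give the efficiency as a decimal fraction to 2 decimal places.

ε = precipitation / PW = 6.46 / 13.8 = 0.47.

ε ≈ 0.47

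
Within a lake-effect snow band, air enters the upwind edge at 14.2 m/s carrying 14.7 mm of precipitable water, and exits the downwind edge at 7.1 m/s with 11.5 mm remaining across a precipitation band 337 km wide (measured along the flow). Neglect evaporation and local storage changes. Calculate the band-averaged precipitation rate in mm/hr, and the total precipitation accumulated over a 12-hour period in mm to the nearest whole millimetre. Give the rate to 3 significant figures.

Column moisture flux per unit crosswind length is F = V × PW.
Inflow: F_in = 14.2 × 14.7 = 208.74 mm·m/s
Outflow: F_out = 7.1 × 11.5 = 81.65 mm·m/s
Steady-state rate R = (F_in − F_out)/L = (208.74 − 81.65) / 337000 m = 3.771e-04 mm/s.
R = 3.771e-04 × 3600 = 1.36 mm/hr.
Over 12 h: total = 1.36 × 12 = 16.32 ≈ 16 mm.

R ≈ 1.36 mm/hr; total ≈ 16 mm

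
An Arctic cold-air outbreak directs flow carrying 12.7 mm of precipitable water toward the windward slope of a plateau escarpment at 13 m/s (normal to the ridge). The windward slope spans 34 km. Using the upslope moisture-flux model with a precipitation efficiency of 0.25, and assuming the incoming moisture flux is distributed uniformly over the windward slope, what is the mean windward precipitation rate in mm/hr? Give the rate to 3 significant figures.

Incoming column moisture flux per unit ridge length: F = V × PW = 13 × 12.7 = 165.1 mm·m/s.
Spread over the 34 km slope with efficiency ε = 0.25: R = ε·F/W = 0.25 × 165.1 / 34000 m = 1.214e-03 mm/s.
R = 1.214e-03 × 3600 = 4.37 mm/hr.

R ≈ 4.37 mm/hr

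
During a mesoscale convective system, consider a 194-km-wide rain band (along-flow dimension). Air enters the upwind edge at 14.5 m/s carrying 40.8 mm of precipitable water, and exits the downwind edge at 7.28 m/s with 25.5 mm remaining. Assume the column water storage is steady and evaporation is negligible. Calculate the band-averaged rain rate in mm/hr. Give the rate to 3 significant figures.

Column moisture flux per unit crosswind length is F = V × PW.
Inflow: F_in = 14.5 × 40.8 = 591.6 mm·m/s
Outflow: F_out = 7.28 × 25.5 = 185.64 mm·m/s
Steady-state rate R = (F_in − F_out)/L = (591.6 − 185.64) / 194000 m = 2.093e-03 mm/s.
R = 2.093e-03 × 3600 = 7.53 mm/hr.

R ≈ 7.53 mm/hr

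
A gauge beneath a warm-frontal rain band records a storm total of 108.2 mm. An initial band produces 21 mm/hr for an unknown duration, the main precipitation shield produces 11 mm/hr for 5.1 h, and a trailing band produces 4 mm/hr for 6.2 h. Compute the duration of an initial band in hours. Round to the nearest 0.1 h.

Known phases: 11 × 5.1 + 4 × 6.2 = 56.1 + 24.8 = 80.9 mm.
Remaining depth = 108.2 − 80.9 = 27.3 mm.
Duration = 27.3 / 21 = 1.3 h.

duration ≈ 1.3 h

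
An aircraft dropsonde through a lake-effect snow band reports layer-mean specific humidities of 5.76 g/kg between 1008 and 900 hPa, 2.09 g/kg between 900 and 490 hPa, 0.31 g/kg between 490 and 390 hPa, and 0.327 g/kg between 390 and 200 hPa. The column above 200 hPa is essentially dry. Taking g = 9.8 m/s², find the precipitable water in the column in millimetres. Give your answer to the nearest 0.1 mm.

PW ≈ 16.0 mm

Precipitable water is the column-integrated vapour mass per unit area: PW = (1/g) Σ q̄ Δp, with q in kg/kg and Δp in Pa (1 kg/m² of water = 1 mm).
Layer 1008–900 hPa: Δp = 108 hPa = 10800 Pa, q̄ = 0.00576 kg/kg → 0.00576 × 10800 / 9.8 = 6.35 mm
Layer 900–490 hPa: Δp = 410 hPa = 41000 Pa, q̄ = 0.00209 kg/kg → 0.00209 × 41000 / 9.8 = 8.74 mm
Layer 490–390 hPa: Δp = 100 hPa = 10000 Pa, q̄ = 0.00031 kg/kg → 0.00031 × 10000 / 9.8 = 0.32 mm
Layer 390–200 hPa: Δp = 190 hPa = 19000 Pa, q̄ = 0.000327 kg/kg → 0.000327 × 19000 / 9.8 = 0.63 mm
PW = 6.35 + 8.74 + 0.32 + 0.63 = 16.04 ≈ 16.0 mm.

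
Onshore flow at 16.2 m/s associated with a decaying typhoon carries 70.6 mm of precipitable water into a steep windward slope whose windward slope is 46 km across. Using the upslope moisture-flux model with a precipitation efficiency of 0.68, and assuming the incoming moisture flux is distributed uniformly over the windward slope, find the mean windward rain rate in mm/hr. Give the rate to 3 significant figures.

Incoming column moisture flux per unit ridge length: F = V × PW = 16.2 × 70.6 = 1143.72 mm·m/s.
Spread over the 46 km slope with efficiency ε = 0.68: R = ε·F/W = 0.68 × 1143.72 / 46000 m = 1.691e-02 mm/s.
R = 1.691e-02 × 3600 = 60.9 mm/hr.

R ≈ 60.9 mm/hr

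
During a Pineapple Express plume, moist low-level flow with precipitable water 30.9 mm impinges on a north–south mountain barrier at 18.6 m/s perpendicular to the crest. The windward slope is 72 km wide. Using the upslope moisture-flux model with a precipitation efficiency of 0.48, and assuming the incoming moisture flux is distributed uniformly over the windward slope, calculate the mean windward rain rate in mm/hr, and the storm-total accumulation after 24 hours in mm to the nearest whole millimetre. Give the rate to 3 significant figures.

R ≈ 13.8 mm/hr; total ≈ 331 mm

Incoming column moisture flux per unit ridge length: F = V × PW = 18.6 × 30.9 = 574.74 mm·m/s.
Spread over the 72 km slope with efficiency ε = 0.48: R = ε·F/W = 0.48 × 574.74 / 72000 m = 3.832e-03 mm/s.
R = 3.832e-03 × 3600 = 13.8 mm/hr.
Over 24 h: total = 13.8 × 24 = 331.2 ≈ 331 mm.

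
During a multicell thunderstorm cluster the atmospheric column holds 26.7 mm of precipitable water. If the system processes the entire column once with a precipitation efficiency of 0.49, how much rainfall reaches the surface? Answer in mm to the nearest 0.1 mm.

rainfall ≈ 13.1 mm

Rainfall = ε × PW = 0.49 × 26.7 = 13.1 mm.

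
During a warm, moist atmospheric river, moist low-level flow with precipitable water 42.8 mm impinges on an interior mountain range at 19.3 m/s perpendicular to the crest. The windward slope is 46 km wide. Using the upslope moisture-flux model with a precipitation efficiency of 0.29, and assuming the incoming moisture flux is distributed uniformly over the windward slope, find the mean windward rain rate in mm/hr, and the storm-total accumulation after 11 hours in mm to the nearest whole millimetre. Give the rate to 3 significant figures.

Incoming column moisture flux per unit ridge length: F = V × PW = 19.3 × 42.8 = 826.04 mm·m/s.
Spread over the 46 km slope with efficiency ε = 0.29: R = ε·F/W = 0.29 × 826.04 / 46000 m = 5.208e-03 mm/s.
R = 5.208e-03 × 3600 = 18.7 mm/hr.
Over 11 h: total = 18.7 × 11 = 205.7 ≈ 206 mm.

R ≈ 18.7 mm/hr; total ≈ 206 mm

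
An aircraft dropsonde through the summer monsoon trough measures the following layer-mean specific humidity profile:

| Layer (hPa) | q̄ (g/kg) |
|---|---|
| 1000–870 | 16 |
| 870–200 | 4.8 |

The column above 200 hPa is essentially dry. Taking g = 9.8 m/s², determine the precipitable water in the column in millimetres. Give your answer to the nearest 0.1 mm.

PW ≈ 54.0 mm

Precipitable water is the column-integrated vapour mass per unit area: PW = (1/g) Σ q̄ Δp, with q in kg/kg and Δp in Pa (1 kg/m² of water = 1 mm).
Layer 1000–870 hPa: Δp = 130 hPa = 13000 Pa, q̄ = 0.016 kg/kg → 0.016 × 13000 / 9.8 = 21.22 mm
Layer 870–200 hPa: Δp = 670 hPa = 67000 Pa, q̄ = 0.0048 kg/kg → 0.0048 × 67000 / 9.8 = 32.82 mm
PW = 21.22 + 32.82 = 54.04 ≈ 54.0 mm.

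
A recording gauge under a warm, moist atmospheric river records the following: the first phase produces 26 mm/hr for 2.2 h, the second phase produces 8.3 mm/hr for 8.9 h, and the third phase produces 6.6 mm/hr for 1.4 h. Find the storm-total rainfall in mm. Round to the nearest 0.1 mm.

total ≈ 140.3 mm

Total = Σ Rᵢ Δtᵢ = 26 × 2.2 + 8.3 × 8.9 + 6.6 × 1.4
      = 57.2 + 73.87 + 9.24 = 140.3 mm.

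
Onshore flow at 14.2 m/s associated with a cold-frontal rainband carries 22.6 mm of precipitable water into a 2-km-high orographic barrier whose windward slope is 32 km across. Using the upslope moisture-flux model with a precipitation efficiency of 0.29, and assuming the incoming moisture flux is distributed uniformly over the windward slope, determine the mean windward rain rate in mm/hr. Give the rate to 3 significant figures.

R ≈ 10.5 mm/hr

Incoming column moisture flux per unit ridge length: F = V × PW = 14.2 × 22.6 = 320.92 mm·m/s.
Spread over the 32 km slope with efficiency ε = 0.29: R = ε·F/W = 0.29 × 320.92 / 32000 m = 2.908e-03 mm/s.
R = 2.908e-03 × 3600 = 10.5 mm/hr.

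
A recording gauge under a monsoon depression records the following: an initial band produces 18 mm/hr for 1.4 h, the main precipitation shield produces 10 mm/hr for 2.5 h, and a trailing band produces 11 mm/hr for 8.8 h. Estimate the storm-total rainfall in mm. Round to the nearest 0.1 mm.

Total = Σ Rᵢ Δtᵢ = 18 × 1.4 + 10 × 2.5 + 11 × 8.8
      = 25.2 + 25 + 96.8 = 147.0 mm.

total ≈ 147.0 mm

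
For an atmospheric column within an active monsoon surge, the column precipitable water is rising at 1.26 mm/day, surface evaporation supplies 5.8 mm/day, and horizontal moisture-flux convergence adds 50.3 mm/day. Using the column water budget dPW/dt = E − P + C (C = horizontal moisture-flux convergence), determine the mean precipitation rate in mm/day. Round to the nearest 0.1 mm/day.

dPW/dt = +1.26 mm/day.
P = E + C − dPW/dt = 5.8 + (50.3) − (+1.26) = 54.8 mm/day.

P ≈ 54.8 mm/day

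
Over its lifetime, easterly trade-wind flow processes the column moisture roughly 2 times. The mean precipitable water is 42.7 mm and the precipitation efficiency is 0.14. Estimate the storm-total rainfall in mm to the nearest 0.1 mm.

rainfall ≈ 12.0 mm

Each cycle deposits ε × PW = 0.14 × 42.7 = 5.978 mm.
Over 2 cycles: 2 × 5.978 = 12.0 mm.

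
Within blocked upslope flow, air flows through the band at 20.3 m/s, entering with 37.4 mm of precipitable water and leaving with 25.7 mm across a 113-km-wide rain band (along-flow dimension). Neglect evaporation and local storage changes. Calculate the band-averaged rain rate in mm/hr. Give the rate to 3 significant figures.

R ≈ 7.57 mm/hr

Column moisture flux per unit crosswind length is F = V × PW.
Inflow: F_in = 20.3 × 37.4 = 759.22 mm·m/s
Outflow: F_out = 20.3 × 25.7 = 521.71 mm·m/s
Steady-state rate R = (F_in − F_out)/L = (759.22 − 521.71) / 113000 m = 2.102e-03 mm/s.
R = 2.102e-03 × 3600 = 7.57 mm/hr.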